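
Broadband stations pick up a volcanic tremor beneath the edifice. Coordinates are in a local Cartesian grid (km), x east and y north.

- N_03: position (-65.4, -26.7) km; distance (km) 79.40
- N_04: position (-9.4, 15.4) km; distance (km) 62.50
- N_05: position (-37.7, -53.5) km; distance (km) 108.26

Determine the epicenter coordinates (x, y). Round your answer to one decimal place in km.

Circle about each station: (x + 65.4)² + (y + 26.7)² = 79.40²; (x + 9.4)² + (y − 15.4)² = 62.50²; (x + 37.7)² + (y + 53.5)² = 108.26².
Subtracting the N_03 equation from the N_04 and N_05 equations removes the quadratic terms:
112.0 x + 84.2 y = -2266.42
55.4 x − 53.6 y = -6122.38
Solving the 2×2 system: x ≈ -59.7, y ≈ 52.5 km.

-59.7 km east, 52.5 km north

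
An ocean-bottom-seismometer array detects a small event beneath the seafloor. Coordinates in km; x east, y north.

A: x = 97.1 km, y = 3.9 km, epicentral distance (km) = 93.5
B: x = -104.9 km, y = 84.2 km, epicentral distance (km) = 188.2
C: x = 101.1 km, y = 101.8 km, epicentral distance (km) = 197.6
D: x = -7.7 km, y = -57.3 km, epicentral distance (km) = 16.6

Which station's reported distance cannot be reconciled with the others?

A

Solve using three stations at a time. Using B, C, D (subtract circle equations pairwise → linear system) gives (x, y) ≈ (3.2, -69.9).
Distances from that point to each station vs reported:
  A: calculated 119.4 vs reported 93.5 → residual 25.9 km
  B: calculated 188.2 vs reported 188.2 → residual 0.0 km
  C: calculated 197.6 vs reported 197.6 → residual 0.0 km
  D: calculated 16.6 vs reported 16.6 → residual 0.0 km
B, C, D are mutually consistent (residuals ≈ 0); A is off by 25.9 km.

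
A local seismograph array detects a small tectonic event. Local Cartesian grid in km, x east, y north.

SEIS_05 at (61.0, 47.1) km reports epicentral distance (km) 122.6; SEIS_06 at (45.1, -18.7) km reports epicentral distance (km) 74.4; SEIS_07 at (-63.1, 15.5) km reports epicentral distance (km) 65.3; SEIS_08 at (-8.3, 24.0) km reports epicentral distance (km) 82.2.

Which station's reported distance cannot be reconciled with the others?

Solve using three stations at a time. Using SEIS_05, SEIS_06, SEIS_07 (subtract circle equations pairwise → linear system) gives (x, y) ≈ (-26.6, -38.7).
Distances from that point to each station vs reported:
  SEIS_05: calculated 122.6 vs reported 122.6 → residual 0.0 km
  SEIS_06: calculated 74.4 vs reported 74.4 → residual 0.0 km
  SEIS_07: calculated 65.3 vs reported 65.3 → residual 0.0 km
  SEIS_08: calculated 65.3 vs reported 82.2 → residual 16.9 km
SEIS_05, SEIS_06, SEIS_07 are mutually consistent (residuals ≈ 0); SEIS_08 is off by 16.9 km.

SEIS_08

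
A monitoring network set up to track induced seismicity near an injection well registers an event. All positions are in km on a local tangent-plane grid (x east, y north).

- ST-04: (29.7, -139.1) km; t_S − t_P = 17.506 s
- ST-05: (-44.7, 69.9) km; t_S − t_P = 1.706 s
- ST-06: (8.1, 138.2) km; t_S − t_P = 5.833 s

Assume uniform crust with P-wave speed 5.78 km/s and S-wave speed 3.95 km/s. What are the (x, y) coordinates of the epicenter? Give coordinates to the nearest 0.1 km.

-23.6 km east, 72.7 km north

Distance from S−P lag: d = Δt · v_P v_S / (v_P − v_S) = Δt · (5.78·3.95)/(5.78−3.95) ≈ 12.4760·Δt.
So d_ST-04 = 218.40, d_ST-05 = 21.28, d_ST-06 = 72.77 km.
Circle about each station: (x − 29.7)² + (y + 139.1)² = 218.40²; (x + 44.7)² + (y − 69.9)² = 21.28²; (x − 8.1)² + (y − 138.2)² = 72.77².
Subtracting the ST-04 equation from the ST-05 and ST-06 equations removes the quadratic terms:
-148.8 x + 418.0 y = 33898.92
-43.2 x + 554.6 y = 41337.04
Solving the 2×2 system: x ≈ -23.6, y ≈ 72.7 km.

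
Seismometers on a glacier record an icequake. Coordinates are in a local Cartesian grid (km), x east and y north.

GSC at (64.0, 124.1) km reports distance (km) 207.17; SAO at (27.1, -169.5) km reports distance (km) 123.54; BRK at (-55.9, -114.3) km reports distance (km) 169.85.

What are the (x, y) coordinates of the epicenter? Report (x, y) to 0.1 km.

x ≈ 110.0 km, y ≈ -77.9 km

Circle about each station: (x − 64.0)² + (y − 124.1)² = 207.17²; (x − 27.1)² + (y + 169.5)² = 123.54²; (x + 55.9)² + (y + 114.3)² = 169.85².
Subtracting pairs of circle equations eliminates x²+y² and gives linear equations (the radical axes):
-73.8 x − 587.2 y = 37625.13
-239.8 x − 476.8 y = 10762.88
Solving the 2×2 system: x ≈ 110.0, y ≈ -77.9 km.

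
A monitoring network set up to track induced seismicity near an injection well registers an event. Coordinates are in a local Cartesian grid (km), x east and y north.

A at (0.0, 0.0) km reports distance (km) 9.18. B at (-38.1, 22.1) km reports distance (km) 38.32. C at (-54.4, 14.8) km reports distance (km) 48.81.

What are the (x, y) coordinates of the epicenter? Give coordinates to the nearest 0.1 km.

Circle about each station: x² + y² = 9.18²; (x + 38.1)² + (y − 22.1)² = 38.32²; (x + 54.4)² + (y − 14.8)² = 48.81².
Subtracting the A equation from the B and C equations removes the quadratic terms:
-76.2 x + 44.2 y = 555.87
-108.8 x + 29.6 y = 880.26
Solving the 2×2 system: x ≈ -8.8, y ≈ -2.6 km.

(-8.8, -2.6)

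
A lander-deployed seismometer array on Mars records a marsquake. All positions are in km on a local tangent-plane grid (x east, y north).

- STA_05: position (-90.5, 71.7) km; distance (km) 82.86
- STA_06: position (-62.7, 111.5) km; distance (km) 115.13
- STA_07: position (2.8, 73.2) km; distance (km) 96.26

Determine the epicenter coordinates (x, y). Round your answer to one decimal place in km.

-55.5 km east, -3.4 km north

Circle about each station: (x + 90.5)² + (y − 71.7)² = 82.86²; (x + 62.7)² + (y − 111.5)² = 115.13²; (x − 2.8)² + (y − 73.2)² = 96.26².
Subtracting the STA_05 equation from the STA_06 and STA_07 equations removes the quadratic terms:
55.6 x + 79.6 y = -3356.74
186.6 x + 3.0 y = -10365.27
Solving the 2×2 system: x ≈ -55.5, y ≈ -3.4 km.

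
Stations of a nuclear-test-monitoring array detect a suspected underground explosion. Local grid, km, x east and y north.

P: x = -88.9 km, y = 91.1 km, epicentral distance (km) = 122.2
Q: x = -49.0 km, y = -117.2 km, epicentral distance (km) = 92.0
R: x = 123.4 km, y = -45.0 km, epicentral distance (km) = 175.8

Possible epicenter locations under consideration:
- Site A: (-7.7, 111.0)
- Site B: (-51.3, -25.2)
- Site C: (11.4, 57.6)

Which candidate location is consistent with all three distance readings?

Site B

For each candidate, compare |candidate − station| to the reported distance:
Site A: residuals P 38.6, Q 139.9, R 28.0 → max 139.9 km
Site B: residuals P 0.0, Q 0.0, R 0.0 → max 0.0 km
Site C: residuals P 16.5, Q 92.9, R 23.9 → max 92.9 km
Only Site B has all residuals ≈ 0.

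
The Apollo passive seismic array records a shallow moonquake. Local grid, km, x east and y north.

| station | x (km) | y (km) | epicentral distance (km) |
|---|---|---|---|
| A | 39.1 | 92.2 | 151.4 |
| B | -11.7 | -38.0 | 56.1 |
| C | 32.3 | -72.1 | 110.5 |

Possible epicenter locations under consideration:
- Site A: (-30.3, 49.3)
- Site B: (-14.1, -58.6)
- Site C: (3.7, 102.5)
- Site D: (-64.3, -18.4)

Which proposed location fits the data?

Site D

For each candidate, compare |candidate − station| to the reported distance:
Site A: residuals A 69.8, B 33.2, C 26.1 → max 69.8 km
Site B: residuals A 8.5, B 35.4, C 62.2 → max 62.2 km
Site C: residuals A 114.5, B 85.2, C 66.4 → max 114.5 km
Site D: residuals A 0.0, B 0.0, C 0.0 → max 0.0 km
Only Site D has all residuals ≈ 0.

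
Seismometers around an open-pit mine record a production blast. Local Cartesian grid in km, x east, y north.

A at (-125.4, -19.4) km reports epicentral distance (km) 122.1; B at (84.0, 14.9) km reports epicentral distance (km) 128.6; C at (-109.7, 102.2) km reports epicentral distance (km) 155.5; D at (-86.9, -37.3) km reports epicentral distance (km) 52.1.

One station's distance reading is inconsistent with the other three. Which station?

A

Solve using three stations at a time. Using B, C, D (subtract circle equations pairwise → linear system) gives (x, y) ≈ (-34.9, -34.1).
Distances from that point to each station vs reported:
  A: calculated 91.7 vs reported 122.1 → residual 30.4 km
  B: calculated 128.6 vs reported 128.6 → residual 0.0 km
  C: calculated 155.5 vs reported 155.5 → residual 0.0 km
  D: calculated 52.1 vs reported 52.1 → residual 0.0 km
B, C, D are mutually consistent (residuals ≈ 0); A is off by 30.4 km.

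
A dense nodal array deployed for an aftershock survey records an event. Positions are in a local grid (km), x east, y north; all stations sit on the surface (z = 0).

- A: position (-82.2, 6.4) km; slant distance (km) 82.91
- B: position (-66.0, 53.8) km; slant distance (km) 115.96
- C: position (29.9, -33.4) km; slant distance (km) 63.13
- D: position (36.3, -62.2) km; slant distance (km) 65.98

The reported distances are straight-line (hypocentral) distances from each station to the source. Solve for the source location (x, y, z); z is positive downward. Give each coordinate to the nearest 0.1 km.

x ≈ -28.0 km, y ≈ -55.0 km, depth ≈ 12.9 km

Each station gives a sphere (x−x_i)² + (y−y_i)² + z² = d_i² (stations at z=0).
Subtracting the A sphere from B and C: z² cancels, leaving linear equations in x and y:
32.4 x + 94.8 y = -6120.01
224.2 x − 79.6 y = -1899.56
Solving: x ≈ -27.996, y ≈ -54.989 km (keep extra digits for the depth step; rounded: -28.0, -55.0).
Then from the A sphere: z² = 82.91² − (x + 82.2)² − (y − 6.4)² with x = -27.996, y = -54.989, so z ≈ 12.938 ≈ 12.9 km.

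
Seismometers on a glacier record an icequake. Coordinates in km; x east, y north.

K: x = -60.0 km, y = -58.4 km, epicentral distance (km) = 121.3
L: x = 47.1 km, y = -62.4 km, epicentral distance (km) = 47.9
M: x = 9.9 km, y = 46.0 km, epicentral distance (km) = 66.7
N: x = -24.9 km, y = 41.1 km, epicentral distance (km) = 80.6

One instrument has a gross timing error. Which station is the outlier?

K

Solve using three stations at a time. Using L, M, N (subtract circle equations pairwise → linear system) gives (x, y) ≈ (30.5, -17.4).
Distances from that point to each station vs reported:
  K: calculated 99.3 vs reported 121.3 → residual 22.0 km
  L: calculated 47.9 vs reported 47.9 → residual 0.0 km
  M: calculated 66.7 vs reported 66.7 → residual 0.0 km
  N: calculated 80.6 vs reported 80.6 → residual 0.0 km
L, M, N are mutually consistent (residuals ≈ 0); K is off by 22.0 km.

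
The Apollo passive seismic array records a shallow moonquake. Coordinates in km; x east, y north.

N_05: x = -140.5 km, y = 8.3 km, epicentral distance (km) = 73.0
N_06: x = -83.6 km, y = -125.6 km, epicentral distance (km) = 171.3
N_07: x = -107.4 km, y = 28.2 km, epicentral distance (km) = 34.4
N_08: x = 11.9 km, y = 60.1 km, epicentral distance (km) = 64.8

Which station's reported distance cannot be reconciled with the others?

N_08

Solve using three stations at a time. Using N_05, N_06, N_07 (subtract circle equations pairwise → linear system) gives (x, y) ≈ (-77.8, 45.6).
Distances from that point to each station vs reported:
  N_05: calculated 73.0 vs reported 73.0 → residual 0.0 km
  N_06: calculated 171.3 vs reported 171.3 → residual 0.0 km
  N_07: calculated 34.4 vs reported 34.4 → residual 0.0 km
  N_08: calculated 90.8 vs reported 64.8 → residual 26.0 km
N_05, N_06, N_07 are mutually consistent (residuals ≈ 0); N_08 is off by 26.0 km.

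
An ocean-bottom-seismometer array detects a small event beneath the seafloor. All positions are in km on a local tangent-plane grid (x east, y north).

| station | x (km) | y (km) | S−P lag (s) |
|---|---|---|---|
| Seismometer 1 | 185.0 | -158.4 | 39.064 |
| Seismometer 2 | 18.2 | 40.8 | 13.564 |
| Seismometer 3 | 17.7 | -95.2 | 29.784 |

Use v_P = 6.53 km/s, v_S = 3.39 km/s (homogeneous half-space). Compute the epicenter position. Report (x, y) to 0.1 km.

x ≈ 92.5 km, y ≈ 101.0 km

Distance from S−P lag: d = Δt · v_P v_S / (v_P − v_S) = Δt · (6.53·3.39)/(6.53−3.39) ≈ 7.0499·Δt.
So d_Seismometer 1 = 275.40, d_Seismometer 2 = 95.62, d_Seismometer 3 = 209.97 km.
Circle about each station: (x − 185.0)² + (y + 158.4)² = 275.40²; (x − 18.2)² + (y − 40.8)² = 95.62²; (x − 17.7)² + (y + 95.2)² = 209.97².
Subtracting the Seismometer 1 equation from the Seismometer 2 and Seismometer 3 equations removes the quadratic terms:
-333.6 x + 398.4 y = 9382.30
-334.6 x + 126.4 y = -18181.47
Solving the 2×2 system: x ≈ 92.5, y ≈ 101.0 km.
Check against Seismometer 1 (with the unrounded x, y): √((x − 185.0)²+(y + 158.4)²) = 275.40 ≈ 275.40 km. ✓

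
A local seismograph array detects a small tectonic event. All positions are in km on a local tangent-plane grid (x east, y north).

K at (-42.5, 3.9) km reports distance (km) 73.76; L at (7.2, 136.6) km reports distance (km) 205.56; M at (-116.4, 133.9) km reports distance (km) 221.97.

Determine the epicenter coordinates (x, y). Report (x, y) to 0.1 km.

Circle about each station: (x + 42.5)² + (y − 3.9)² = 73.76²; (x − 7.2)² + (y − 136.6)² = 205.56²; (x + 116.4)² + (y − 133.9)² = 221.97².
Subtracting the K equation from the L and M equations removes the quadratic terms:
99.4 x + 265.4 y = -19924.44
-147.8 x + 260.0 y = -14173.43
Solving the 2×2 system: x ≈ -21.8, y ≈ -66.9 km.

(-21.8, -66.9)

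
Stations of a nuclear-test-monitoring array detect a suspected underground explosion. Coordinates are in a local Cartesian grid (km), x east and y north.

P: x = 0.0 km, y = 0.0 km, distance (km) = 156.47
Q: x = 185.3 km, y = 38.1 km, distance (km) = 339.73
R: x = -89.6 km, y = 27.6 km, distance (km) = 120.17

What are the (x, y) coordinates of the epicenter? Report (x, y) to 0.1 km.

Circle about each station: x² + y² = 156.47²; (x − 185.3)² + (y − 38.1)² = 339.73²; (x + 89.6)² + (y − 27.6)² = 120.17².
Subtracting the P equation from the Q and R equations removes the quadratic terms:
370.6 x + 76.2 y = -55145.91
-179.2 x + 55.2 y = 18831.95
Solving the 2×2 system: x ≈ -131.3, y ≈ -85.1 km.

(-131.3, -85.1)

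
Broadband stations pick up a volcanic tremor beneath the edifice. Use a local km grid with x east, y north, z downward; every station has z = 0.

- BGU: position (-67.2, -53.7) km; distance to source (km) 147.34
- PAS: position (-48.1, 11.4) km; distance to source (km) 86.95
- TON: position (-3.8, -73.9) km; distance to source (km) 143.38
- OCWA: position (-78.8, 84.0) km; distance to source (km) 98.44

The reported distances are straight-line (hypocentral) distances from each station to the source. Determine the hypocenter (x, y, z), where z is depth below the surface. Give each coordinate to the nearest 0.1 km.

x ≈ 15.0 km, y ≈ 66.2 km, depth ≈ 24.0 km

Each station gives a sphere (x−x_i)² + (y−y_i)² + z² = d_i² (stations at z=0).
Subtracting the BGU sphere from PAS and TON: z² cancels, leaving linear equations in x and y:
38.2 x + 130.2 y = 9192.81
126.8 x − 40.4 y = -772.63
Solving: x ≈ 15.000, y ≈ 66.204 km (keep extra digits for the depth step; rounded: 15.0, 66.2).
Then from the BGU sphere: z² = 147.34² − (x + 67.2)² − (y + 53.7)² with x = 15.000, y = 66.204, so z ≈ 23.985 ≈ 24.0 km.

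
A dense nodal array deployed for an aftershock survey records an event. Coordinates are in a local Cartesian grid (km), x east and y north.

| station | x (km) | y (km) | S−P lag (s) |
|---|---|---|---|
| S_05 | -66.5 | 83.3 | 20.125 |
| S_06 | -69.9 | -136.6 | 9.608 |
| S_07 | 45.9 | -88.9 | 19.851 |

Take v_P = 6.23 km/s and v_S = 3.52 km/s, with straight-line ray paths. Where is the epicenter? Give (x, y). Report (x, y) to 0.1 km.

Distance from S−P lag: d = Δt · v_P v_S / (v_P − v_S) = Δt · (6.23·3.52)/(6.23−3.52) ≈ 8.0921·Δt.
So d_S_05 = 162.85, d_S_06 = 77.75, d_S_07 = 160.64 km.
Circle about each station: (x + 66.5)² + (y − 83.3)² = 162.85²; (x + 69.9)² + (y + 136.6)² = 77.75²; (x − 45.9)² + (y + 88.9)² = 160.64².
Subtracting the S_05 equation from the S_06 and S_07 equations removes the quadratic terms:
-6.8 x − 439.8 y = 32659.49
224.8 x − 344.4 y = -636.21
Solving the 2×2 system: x ≈ -113.9, y ≈ -72.5 km.
Check against S_05 (with the unrounded x, y): √((x + 66.5)²+(y − 83.3)²) = 162.85 ≈ 162.85 km. ✓

x ≈ -113.9 km, y ≈ -72.5 km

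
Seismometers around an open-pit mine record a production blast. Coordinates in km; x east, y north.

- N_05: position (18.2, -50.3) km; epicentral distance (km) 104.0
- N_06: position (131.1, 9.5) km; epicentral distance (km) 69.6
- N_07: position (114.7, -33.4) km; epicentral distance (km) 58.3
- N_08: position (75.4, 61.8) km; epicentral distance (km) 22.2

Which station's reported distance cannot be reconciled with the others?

N_07

Solve using three stations at a time. Using N_05, N_06, N_08 (subtract circle equations pairwise → linear system) gives (x, y) ≈ (68.8, 40.6).
Distances from that point to each station vs reported:
  N_05: calculated 104.0 vs reported 104.0 → residual 0.0 km
  N_06: calculated 69.6 vs reported 69.6 → residual 0.0 km
  N_07: calculated 87.0 vs reported 58.3 → residual 28.7 km
  N_08: calculated 22.2 vs reported 22.2 → residual 0.0 km
N_05, N_06, N_08 are mutually consistent (residuals ≈ 0); N_07 is off by 28.7 km.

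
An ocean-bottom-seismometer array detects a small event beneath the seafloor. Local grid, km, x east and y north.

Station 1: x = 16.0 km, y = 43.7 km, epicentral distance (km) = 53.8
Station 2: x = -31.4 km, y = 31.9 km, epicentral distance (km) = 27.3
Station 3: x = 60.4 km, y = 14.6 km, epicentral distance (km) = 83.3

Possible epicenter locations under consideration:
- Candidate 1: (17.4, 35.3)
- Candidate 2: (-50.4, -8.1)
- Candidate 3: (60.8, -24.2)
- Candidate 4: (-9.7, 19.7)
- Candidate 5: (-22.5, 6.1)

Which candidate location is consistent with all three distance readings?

For each candidate, compare |candidate − station| to the reported distance:
Candidate 1: residuals Station 1 45.3, Station 2 21.6, Station 3 35.6 → max 45.3 km
Candidate 2: residuals Station 1 30.4, Station 2 17.0, Station 3 29.8 → max 30.4 km
Candidate 3: residuals Station 1 27.5, Station 2 80.6, Station 3 44.5 → max 80.6 km
Candidate 4: residuals Station 1 18.6, Station 2 2.4, Station 3 13.0 → max 18.6 km
Candidate 5: residuals Station 1 0.0, Station 2 0.0, Station 3 0.0 → max 0.0 km
Only Candidate 5 has all residuals ≈ 0.

Candidate 5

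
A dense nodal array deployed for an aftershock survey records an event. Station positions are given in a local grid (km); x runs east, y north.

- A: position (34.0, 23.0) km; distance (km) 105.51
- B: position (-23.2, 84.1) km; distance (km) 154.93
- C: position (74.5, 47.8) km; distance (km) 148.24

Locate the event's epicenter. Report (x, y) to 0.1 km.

Circle about each station: (x − 34.0)² + (y − 23.0)² = 105.51²; (x + 23.2)² + (y − 84.1)² = 154.93²; (x − 74.5)² + (y − 47.8)² = 148.24².
Subtracting the A equation from the B and C equations removes the quadratic terms:
-114.4 x + 122.2 y = -6944.89
81.0 x + 49.6 y = -4692.65
Solving the 2×2 system: x ≈ -14.7, y ≈ -70.6 km.

x ≈ -14.7 km, y ≈ -70.6 km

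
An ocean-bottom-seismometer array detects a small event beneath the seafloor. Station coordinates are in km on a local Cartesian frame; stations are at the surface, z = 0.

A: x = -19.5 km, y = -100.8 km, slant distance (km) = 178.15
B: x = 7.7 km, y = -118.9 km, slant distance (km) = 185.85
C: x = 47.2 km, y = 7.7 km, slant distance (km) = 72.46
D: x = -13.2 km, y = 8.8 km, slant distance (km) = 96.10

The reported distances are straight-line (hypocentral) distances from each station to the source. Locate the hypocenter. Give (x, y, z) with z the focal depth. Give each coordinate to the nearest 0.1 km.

Each station gives a sphere (x−x_i)² + (y−y_i)² + z² = d_i² (stations at z=0).
Subtracting the A sphere from B and C: z² cancels, leaving linear equations in x and y:
54.4 x − 36.2 y = 852.81
133.4 x + 217.0 y = 18233.21
Solving: x ≈ 50.806, y ≈ 52.791 km (keep extra digits for the depth step; rounded: 50.8, 52.8).
Then from the A sphere: z² = 178.15² − (x + 19.5)² − (y + 100.8)² with x = 50.806, y = 52.791, so z ≈ 56.606 ≈ 56.6 km.
Check against D (with the unrounded solution): distance 96.11 ≈ 96.10 km. ✓

(50.8, 52.8, 56.6)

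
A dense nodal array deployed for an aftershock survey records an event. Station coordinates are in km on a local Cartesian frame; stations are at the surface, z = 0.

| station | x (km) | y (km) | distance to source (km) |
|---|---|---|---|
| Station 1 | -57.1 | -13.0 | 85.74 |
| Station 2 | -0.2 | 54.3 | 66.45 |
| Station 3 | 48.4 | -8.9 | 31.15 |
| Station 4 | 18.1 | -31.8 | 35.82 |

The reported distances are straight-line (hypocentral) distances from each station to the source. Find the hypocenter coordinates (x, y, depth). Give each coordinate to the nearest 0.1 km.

(25.6, -3.4, 20.5)

Each station gives a sphere (x−x_i)² + (y−y_i)² + z² = d_i² (stations at z=0).
Subtracting the Station 1 sphere from Station 2 and Station 3: z² cancels, leaving linear equations in x and y:
113.8 x + 134.6 y = 2454.87
211.0 x + 8.2 y = 5373.39
Solving: x ≈ 25.599, y ≈ -3.405 km (keep extra digits for the depth step; rounded: 25.6, -3.4).
Then from the Station 1 sphere: z² = 85.74² − (x + 57.1)² − (y + 13.0)² with x = 25.599, y = -3.405, so z ≈ 20.498 ≈ 20.5 km.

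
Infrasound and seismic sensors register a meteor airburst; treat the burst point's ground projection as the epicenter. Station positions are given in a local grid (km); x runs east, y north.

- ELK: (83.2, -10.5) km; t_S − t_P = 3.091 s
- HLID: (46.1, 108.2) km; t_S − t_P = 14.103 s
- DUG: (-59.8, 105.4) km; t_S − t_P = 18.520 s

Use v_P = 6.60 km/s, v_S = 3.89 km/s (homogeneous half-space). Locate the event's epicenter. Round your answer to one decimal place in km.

Distance from S−P lag: d = Δt · v_P v_S / (v_P − v_S) = Δt · (6.60·3.89)/(6.60−3.89) ≈ 9.4738·Δt.
So d_ELK = 29.28, d_HLID = 133.61, d_DUG = 175.45 km.
Circle about each station: (x − 83.2)² + (y + 10.5)² = 29.28²; (x − 46.1)² + (y − 108.2)² = 133.61²; (x + 59.8)² + (y − 105.4)² = 175.45².
Subtracting pairs of circle equations eliminates x²+y² and gives linear equations (the radical axes):
-74.2 x + 237.4 y = -10194.35
-286.0 x + 231.8 y = -22272.67
Solving the 2×2 system: x ≈ 57.7, y ≈ -24.9 km.
Check against ELK (with the unrounded x, y): √((x − 83.2)²+(y + 10.5)²) = 29.30 ≈ 29.28 km. ✓

57.7 km east, -24.9 km north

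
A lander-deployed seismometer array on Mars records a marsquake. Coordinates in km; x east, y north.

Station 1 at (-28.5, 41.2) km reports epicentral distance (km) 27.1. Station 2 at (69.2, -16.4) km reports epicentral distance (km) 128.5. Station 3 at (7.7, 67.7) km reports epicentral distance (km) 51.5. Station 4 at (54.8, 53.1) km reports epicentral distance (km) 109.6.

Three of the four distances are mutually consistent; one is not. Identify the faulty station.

Solve using three stations at a time. Using Station 1, Station 2, Station 4 (subtract circle equations pairwise → linear system) gives (x, y) ≈ (-51.7, 27.2).
Distances from that point to each station vs reported:
  Station 1: calculated 27.1 vs reported 27.1 → residual 0.0 km
  Station 2: calculated 128.5 vs reported 128.5 → residual 0.0 km
  Station 3: calculated 71.9 vs reported 51.5 → residual 20.4 km
  Station 4: calculated 109.6 vs reported 109.6 → residual 0.0 km
Station 1, Station 2, Station 4 are mutually consistent (residuals ≈ 0); Station 3 is off by 20.4 km.

Station 3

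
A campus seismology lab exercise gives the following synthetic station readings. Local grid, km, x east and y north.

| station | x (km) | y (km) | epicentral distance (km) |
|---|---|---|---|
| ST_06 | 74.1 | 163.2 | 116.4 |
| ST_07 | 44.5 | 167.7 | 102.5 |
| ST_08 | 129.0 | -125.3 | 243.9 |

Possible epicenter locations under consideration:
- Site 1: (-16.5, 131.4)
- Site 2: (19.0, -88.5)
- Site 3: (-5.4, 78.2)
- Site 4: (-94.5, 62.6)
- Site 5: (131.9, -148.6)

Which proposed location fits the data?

Site 3

For each candidate, compare |candidate − station| to the reported distance:
Site 1: residuals ST_06 20.4, ST_07 31.5, ST_08 51.2 → max 51.2 km
Site 2: residuals ST_06 141.3, ST_07 155.0, ST_08 127.9 → max 155.0 km
Site 3: residuals ST_06 0.0, ST_07 0.0, ST_08 0.0 → max 0.0 km
Site 4: residuals ST_06 79.9, ST_07 71.8, ST_08 48.1 → max 79.9 km
Site 5: residuals ST_06 200.7, ST_07 225.7, ST_08 220.4 → max 225.7 km
Only Site 3 has all residuals ≈ 0.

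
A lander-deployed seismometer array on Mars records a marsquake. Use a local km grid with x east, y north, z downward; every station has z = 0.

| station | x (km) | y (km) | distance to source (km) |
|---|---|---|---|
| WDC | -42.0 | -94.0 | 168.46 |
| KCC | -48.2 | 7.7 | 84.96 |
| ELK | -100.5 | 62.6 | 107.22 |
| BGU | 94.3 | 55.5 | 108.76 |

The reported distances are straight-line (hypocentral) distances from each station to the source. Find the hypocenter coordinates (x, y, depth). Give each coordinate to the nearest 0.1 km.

(-3.8, 63.4, 46.3)

Each station gives a sphere (x−x_i)² + (y−y_i)² + z² = d_i² (stations at z=0).
Subtracting the WDC sphere from KCC and ELK: z² cancels, leaving linear equations in x and y:
-12.4 x + 203.4 y = 12943.10
-117.0 x + 313.2 y = 20301.65
Solving: x ≈ -3.795, y ≈ 63.402 km (keep extra digits for the depth step; rounded: -3.8, 63.4).
Then from the WDC sphere: z² = 168.46² − (x + 42.0)² − (y + 94.0)² with x = -3.795, y = 63.402, so z ≈ 46.301 ≈ 46.3 km.
Check against BGU (with the unrounded solution): distance 108.76 ≈ 108.76 km. ✓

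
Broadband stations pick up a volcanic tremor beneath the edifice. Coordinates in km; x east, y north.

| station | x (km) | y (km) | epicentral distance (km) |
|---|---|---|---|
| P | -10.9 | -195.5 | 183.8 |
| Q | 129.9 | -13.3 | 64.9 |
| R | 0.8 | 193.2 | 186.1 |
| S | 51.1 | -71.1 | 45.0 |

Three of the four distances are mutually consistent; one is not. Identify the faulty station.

R

Solve using three stations at a time. Using P, Q, S (subtract circle equations pairwise → linear system) gives (x, y) ≈ (66.9, -29.0).
Distances from that point to each station vs reported:
  P: calculated 183.8 vs reported 183.8 → residual 0.0 km
  Q: calculated 64.9 vs reported 64.9 → residual 0.0 km
  R: calculated 231.8 vs reported 186.1 → residual 45.7 km
  S: calculated 45.0 vs reported 45.0 → residual 0.0 km
P, Q, S are mutually consistent (residuals ≈ 0); R is off by 45.7 km.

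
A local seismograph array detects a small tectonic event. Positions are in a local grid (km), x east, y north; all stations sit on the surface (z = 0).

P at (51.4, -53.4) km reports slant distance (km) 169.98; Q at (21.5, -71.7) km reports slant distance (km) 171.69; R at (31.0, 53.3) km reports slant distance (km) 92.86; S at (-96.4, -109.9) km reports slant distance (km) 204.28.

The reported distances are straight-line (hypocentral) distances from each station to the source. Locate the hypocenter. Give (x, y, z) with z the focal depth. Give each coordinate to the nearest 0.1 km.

Each station gives a sphere (x−x_i)² + (y−y_i)² + z² = d_i² (stations at z=0).
Subtracting the P sphere from Q and R: z² cancels, leaving linear equations in x and y:
-59.8 x − 36.6 y = -474.64
-40.8 x + 213.4 y = 18578.59
Solving: x ≈ -40.597, y ≈ 79.298 km (keep extra digits for the depth step; rounded: -40.6, 79.3).
Then from the P sphere: z² = 169.98² − (x − 51.4)² − (y + 53.4)² with x = -40.597, y = 79.298, so z ≈ 53.113 ≈ 53.1 km.

(-40.6, 79.3, 53.1)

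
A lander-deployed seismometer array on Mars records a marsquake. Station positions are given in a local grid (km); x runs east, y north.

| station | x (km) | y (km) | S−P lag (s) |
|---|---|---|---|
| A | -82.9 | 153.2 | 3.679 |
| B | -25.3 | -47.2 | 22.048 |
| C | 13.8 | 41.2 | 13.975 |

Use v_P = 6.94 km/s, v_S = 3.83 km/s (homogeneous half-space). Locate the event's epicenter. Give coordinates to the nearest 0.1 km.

Distance from S−P lag: d = Δt · v_P v_S / (v_P − v_S) = Δt · (6.94·3.83)/(6.94−3.83) ≈ 8.5467·Δt.
So d_A = 31.44, d_B = 188.44, d_C = 119.44 km.
Circle about each station: (x + 82.9)² + (y − 153.2)² = 31.44²; (x + 25.3)² + (y + 47.2)² = 188.44²; (x − 13.8)² + (y − 41.2)² = 119.44².
Subtracting pairs of circle equations eliminates x²+y² and gives linear equations (the radical axes):
115.2 x − 400.8 y = -61995.88
193.4 x − 224.0 y = -41732.21
Solving the 2×2 system: x ≈ -54.9, y ≈ 138.9 km.

x ≈ -54.9 km, y ≈ 138.9 km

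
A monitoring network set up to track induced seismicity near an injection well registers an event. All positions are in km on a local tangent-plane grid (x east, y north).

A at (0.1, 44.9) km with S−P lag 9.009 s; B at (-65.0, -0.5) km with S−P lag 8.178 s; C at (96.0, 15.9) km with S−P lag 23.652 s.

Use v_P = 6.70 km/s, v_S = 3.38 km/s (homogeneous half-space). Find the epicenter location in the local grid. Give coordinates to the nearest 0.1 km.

x ≈ -60.5 km, y ≈ 55.1 km

Distance from S−P lag: d = Δt · v_P v_S / (v_P − v_S) = Δt · (6.70·3.38)/(6.70−3.38) ≈ 6.8211·Δt.
So d_A = 61.45, d_B = 55.78, d_C = 161.33 km.
Circle about each station: (x − 0.1)² + (y − 44.9)² = 61.45²; (x + 65.0)² + (y + 0.5)² = 55.78²; (x − 96.0)² + (y − 15.9)² = 161.33².
Subtracting the A equation from the B and C equations removes the quadratic terms:
-130.2 x − 90.8 y = 2873.92
191.8 x − 58.0 y = -14798.48
Solving the 2×2 system: x ≈ -60.5, y ≈ 55.1 km.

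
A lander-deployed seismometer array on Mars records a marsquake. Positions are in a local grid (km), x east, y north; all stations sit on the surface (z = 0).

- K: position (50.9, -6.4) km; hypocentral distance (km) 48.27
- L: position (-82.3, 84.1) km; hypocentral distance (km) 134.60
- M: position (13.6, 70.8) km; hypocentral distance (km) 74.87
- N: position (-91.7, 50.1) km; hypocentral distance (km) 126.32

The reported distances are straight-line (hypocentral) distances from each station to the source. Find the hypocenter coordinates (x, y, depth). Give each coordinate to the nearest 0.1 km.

Each station gives a sphere (x−x_i)² + (y−y_i)² + z² = d_i² (stations at z=0).
Subtracting the K sphere from L and M: z² cancels, leaving linear equations in x and y:
-266.4 x + 181.0 y = -4572.84
-74.6 x + 154.4 y = -709.69
Solving: x ≈ 20.905, y ≈ 5.504 km (keep extra digits for the depth step; rounded: 20.9, 5.5).
Then from the K sphere: z² = 48.27² − (x − 50.9)² − (y + 6.4)² with x = 20.905, y = 5.504, so z ≈ 35.897 ≈ 35.9 km.

x ≈ 20.9 km, y ≈ 5.5 km, depth ≈ 35.9 km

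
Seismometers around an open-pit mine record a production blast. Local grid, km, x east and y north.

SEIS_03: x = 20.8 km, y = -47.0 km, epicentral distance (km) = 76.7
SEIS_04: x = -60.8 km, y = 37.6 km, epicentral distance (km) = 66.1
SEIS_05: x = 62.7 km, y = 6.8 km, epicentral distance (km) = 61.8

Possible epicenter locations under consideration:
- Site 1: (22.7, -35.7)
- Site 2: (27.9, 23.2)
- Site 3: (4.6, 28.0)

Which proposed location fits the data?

For each candidate, compare |candidate − station| to the reported distance:
Site 1: residuals SEIS_03 65.2, SEIS_04 45.0, SEIS_05 3.4 → max 65.2 km
Site 2: residuals SEIS_03 6.1, SEIS_04 23.8, SEIS_05 23.3 → max 23.8 km
Site 3: residuals SEIS_03 0.0, SEIS_04 0.0, SEIS_05 0.0 → max 0.0 km
Only Site 3 has all residuals ≈ 0.

Site 3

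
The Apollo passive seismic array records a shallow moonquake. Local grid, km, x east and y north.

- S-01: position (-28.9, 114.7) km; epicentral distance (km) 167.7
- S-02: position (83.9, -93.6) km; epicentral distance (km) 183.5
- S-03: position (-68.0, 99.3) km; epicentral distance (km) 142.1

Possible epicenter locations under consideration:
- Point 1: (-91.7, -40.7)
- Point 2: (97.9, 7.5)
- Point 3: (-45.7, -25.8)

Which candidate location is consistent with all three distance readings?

Point 1

For each candidate, compare |candidate − station| to the reported distance:
Point 1: residuals S-01 0.1, S-02 0.1, S-03 0.1 → max 0.1 km
Point 2: residuals S-01 1.7, S-02 81.4, S-03 47.5 → max 81.4 km
Point 3: residuals S-01 26.2, S-02 37.2, S-03 15.0 → max 37.2 km
Only Point 1 has all residuals ≈ 0.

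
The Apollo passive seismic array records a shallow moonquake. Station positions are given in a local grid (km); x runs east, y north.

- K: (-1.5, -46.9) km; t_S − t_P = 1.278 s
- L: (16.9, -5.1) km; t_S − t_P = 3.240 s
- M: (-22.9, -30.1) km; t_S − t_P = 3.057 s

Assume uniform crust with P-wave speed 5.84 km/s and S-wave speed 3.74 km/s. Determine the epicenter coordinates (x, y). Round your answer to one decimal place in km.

x ≈ 8.0 km, y ≈ -37.6 km

Distance from S−P lag: d = Δt · v_P v_S / (v_P − v_S) = Δt · (5.84·3.74)/(5.84−3.74) ≈ 10.4008·Δt.
So d_K = 13.29, d_L = 33.70, d_M = 31.80 km.
Circle about each station: (x + 1.5)² + (y + 46.9)² = 13.29²; (x − 16.9)² + (y + 5.1)² = 33.70²; (x + 22.9)² + (y + 30.1)² = 31.80².
Subtracting pairs of circle equations eliminates x²+y² and gives linear equations (the radical axes):
36.8 x + 83.6 y = -2849.31
-42.8 x + 33.6 y = -1606.06
Solving the 2×2 system: x ≈ 8.0, y ≈ -37.6 km.
Check against K (with the unrounded x, y): √((x + 1.5)²+(y + 46.9)²) = 13.29 ≈ 13.29 km. ✓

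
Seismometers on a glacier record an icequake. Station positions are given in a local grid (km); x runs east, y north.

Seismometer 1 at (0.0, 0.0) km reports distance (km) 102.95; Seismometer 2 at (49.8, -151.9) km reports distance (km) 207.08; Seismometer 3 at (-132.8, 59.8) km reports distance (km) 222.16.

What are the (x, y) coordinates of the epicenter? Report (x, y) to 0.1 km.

Circle about each station: x² + y² = 102.95²; (x − 49.8)² + (y + 151.9)² = 207.08²; (x + 132.8)² + (y − 59.8)² = 222.16².
Subtracting the Seismometer 1 equation from the Seismometer 2 and Seismometer 3 equations removes the quadratic terms:
99.6 x − 303.8 y = -6729.77
-265.6 x + 119.6 y = -17544.48
Solving the 2×2 system: x ≈ 89.2, y ≈ 51.4 km.

x ≈ 89.2 km, y ≈ 51.4 km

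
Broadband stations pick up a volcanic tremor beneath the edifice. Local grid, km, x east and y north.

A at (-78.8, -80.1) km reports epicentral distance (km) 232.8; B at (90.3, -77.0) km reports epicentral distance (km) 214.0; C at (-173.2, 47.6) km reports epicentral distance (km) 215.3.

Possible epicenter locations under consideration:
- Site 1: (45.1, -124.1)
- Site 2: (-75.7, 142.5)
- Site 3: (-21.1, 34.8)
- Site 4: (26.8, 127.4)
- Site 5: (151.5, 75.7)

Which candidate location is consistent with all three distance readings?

For each candidate, compare |candidate − station| to the reported distance:
Site 1: residuals A 101.3, B 148.7, C 62.4 → max 148.7 km
Site 2: residuals A 10.2, B 61.2, C 79.2 → max 79.2 km
Site 3: residuals A 104.2, B 56.2, C 62.7 → max 104.2 km
Site 4: residuals A 0.0, B 0.0, C 0.0 → max 0.0 km
Site 5: residuals A 45.2, B 49.5, C 110.6 → max 110.6 km
Only Site 4 has all residuals ≈ 0.

Site 4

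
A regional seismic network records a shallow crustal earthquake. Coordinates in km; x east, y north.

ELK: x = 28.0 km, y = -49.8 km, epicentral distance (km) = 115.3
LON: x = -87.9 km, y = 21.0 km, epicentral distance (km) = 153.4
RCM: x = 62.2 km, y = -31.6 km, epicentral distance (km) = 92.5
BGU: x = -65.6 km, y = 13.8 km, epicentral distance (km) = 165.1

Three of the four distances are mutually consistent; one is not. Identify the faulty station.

BGU

Solve using three stations at a time. Using ELK, LON, RCM (subtract circle equations pairwise → linear system) gives (x, y) ≈ (60.3, 61.0).
Distances from that point to each station vs reported:
  ELK: calculated 115.4 vs reported 115.3 → residual 0.1 km
  LON: calculated 153.5 vs reported 153.4 → residual 0.1 km
  RCM: calculated 92.6 vs reported 92.5 → residual 0.1 km
  BGU: calculated 134.4 vs reported 165.1 → residual 30.7 km
ELK, LON, RCM are mutually consistent (residuals ≈ 0); BGU is off by 30.7 km.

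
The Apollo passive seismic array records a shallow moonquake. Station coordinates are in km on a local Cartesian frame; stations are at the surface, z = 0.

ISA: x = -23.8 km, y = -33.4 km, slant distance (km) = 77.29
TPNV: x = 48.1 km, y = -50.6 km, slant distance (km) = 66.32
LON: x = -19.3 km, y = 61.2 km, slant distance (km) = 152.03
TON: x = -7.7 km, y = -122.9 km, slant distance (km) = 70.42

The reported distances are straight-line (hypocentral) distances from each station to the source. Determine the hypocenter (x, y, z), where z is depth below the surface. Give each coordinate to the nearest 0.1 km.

(14.4, -78.4, 49.9)

Each station gives a sphere (x−x_i)² + (y−y_i)² + z² = d_i² (stations at z=0).
Subtracting the ISA sphere from TPNV and LON: z² cancels, leaving linear equations in x and y:
143.8 x − 34.4 y = 4767.37
9.0 x + 189.2 y = -14703.45
Solving: x ≈ 14.398, y ≈ -78.399 km (keep extra digits for the depth step; rounded: 14.4, -78.4).
Then from the ISA sphere: z² = 77.29² − (x + 23.8)² − (y + 33.4)² with x = 14.398, y = -78.399, so z ≈ 49.897 ≈ 49.9 km.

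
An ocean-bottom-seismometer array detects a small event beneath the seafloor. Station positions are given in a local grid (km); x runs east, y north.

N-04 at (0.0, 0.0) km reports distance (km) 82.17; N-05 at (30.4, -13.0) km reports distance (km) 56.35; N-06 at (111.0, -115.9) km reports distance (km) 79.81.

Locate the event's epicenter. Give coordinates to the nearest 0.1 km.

Circle about each station: x² + y² = 82.17²; (x − 30.4)² + (y + 13.0)² = 56.35²; (x − 111.0)² + (y + 115.9)² = 79.81².
Subtracting the N-04 equation from the N-05 and N-06 equations removes the quadratic terms:
60.8 x − 26.0 y = 4669.75
222.0 x − 231.8 y = 26136.08
Solving the 2×2 system: x ≈ 48.4, y ≈ -66.4 km.
Check against N-04 (with the unrounded x, y): √(x²+y²) = 82.16 ≈ 82.17 km. ✓

48.4 km east, -66.4 km north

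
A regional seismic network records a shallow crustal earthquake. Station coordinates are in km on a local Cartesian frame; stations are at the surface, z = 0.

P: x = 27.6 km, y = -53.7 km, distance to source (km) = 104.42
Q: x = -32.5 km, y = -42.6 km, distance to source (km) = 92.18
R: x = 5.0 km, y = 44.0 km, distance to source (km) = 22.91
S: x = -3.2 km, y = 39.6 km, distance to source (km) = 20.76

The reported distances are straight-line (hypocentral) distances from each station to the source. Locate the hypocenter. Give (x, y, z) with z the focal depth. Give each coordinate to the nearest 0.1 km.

Each station gives a sphere (x−x_i)² + (y−y_i)² + z² = d_i² (stations at z=0).
Subtracting the P sphere from Q and R: z² cancels, leaving linear equations in x and y:
-120.2 x + 22.2 y = 1631.94
-45.2 x + 195.4 y = 8694.22
Solving: x ≈ -5.598, y ≈ 43.199 km (keep extra digits for the depth step; rounded: -5.6, 43.2).
Then from the P sphere: z² = 104.42² − (x − 27.6)² − (y + 53.7)² with x = -5.598, y = 43.199, so z ≈ 20.298 ≈ 20.3 km.
Check against S (with the unrounded solution): distance 20.75 ≈ 20.76 km. ✓

(-5.6, 43.2, 20.3)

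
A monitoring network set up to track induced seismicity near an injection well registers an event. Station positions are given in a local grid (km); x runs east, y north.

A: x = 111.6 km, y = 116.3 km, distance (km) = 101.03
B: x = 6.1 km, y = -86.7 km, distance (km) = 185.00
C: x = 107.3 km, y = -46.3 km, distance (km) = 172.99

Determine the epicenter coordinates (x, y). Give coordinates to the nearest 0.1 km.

Circle about each station: (x − 111.6)² + (y − 116.3)² = 101.03²; (x − 6.1)² + (y + 86.7)² = 185.00²; (x − 107.3)² + (y + 46.3)² = 172.99².
Subtracting the A equation from the B and C equations removes the quadratic terms:
-211.0 x − 406.0 y = -42444.09
-8.6 x − 325.2 y = -32041.75
Solving the 2×2 system: x ≈ 12.2, y ≈ 98.2 km.

x ≈ 12.2 km, y ≈ 98.2 km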